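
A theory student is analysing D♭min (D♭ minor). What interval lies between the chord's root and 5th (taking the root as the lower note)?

perfect fifth

Spelling the chord: D♭, F♭, A♭.
The root is D♭ and the 5th is A♭.
D♭ up to A♭ spans 5 letter names and 7 semitones — a perfect fifth.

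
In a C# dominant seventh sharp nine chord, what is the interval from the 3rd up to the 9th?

The chord tones of C#7#9 are C#–E#–G#–B–D##.
So we need the interval from E# up to D##.
Counting 7 letters and 11 half steps from E# gives a major seventh.

major seventh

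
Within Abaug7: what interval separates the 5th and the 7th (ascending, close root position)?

Abaug7 is spelled Ab, C, E, Gb.
The 5th is E and the 7th is Gb.
E up to Gb is 2 semitones, a whole step narrower than a major third, so the interval is diminished.

diminished 3rd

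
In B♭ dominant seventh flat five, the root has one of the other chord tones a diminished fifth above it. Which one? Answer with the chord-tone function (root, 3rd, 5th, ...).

B♭7b5: B♭–D–F♭–A♭.
The root is B♭. A diminished fifth above B♭ is F♭.
F♭ is the chord's 5th.

5th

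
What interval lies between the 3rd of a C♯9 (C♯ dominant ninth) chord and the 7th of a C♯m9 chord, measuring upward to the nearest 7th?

The 3rd of C♯9 (C♯ dominant ninth) is E♯; the 7th of C♯m9 is B.
From E♯ to B: 6 semitones over a fifth = diminished.

diminished fifth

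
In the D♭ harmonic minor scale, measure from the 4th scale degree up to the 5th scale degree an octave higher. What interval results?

major ninth

The scale runs D♭ E♭ F♭ G♭ A♭ B𝄫 C.
So we need the interval from G♭ up to A♭.
G♭ up to A♭ spans 9 letter names and 14 semitones — a major ninth.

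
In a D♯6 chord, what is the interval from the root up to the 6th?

The chord tones of D♯6 are D♯–F𝄪–A♯–B♯.
That puts D♯ below B♯.
D♯ up to B♯ spans 6 letter names and 9 semitones — a major sixth.

major 6th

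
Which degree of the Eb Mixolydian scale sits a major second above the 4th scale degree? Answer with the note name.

Bb

The scale is Eb F G Ab Bb C Db.
The 4th scale degree is Ab; a major second above that is Bb — scale degree 5.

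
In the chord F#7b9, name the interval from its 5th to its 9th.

diminished 5th

Spelling the chord: F#, A#, C#, E, G.
So we need the interval from C# up to G.
5 letter names make it a fifth; at 6 semitones (a half step narrower than perfect) the quality is diminished.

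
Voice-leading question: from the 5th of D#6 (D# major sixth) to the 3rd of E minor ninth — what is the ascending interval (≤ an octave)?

diminished 7th

The 5th of D#6 (D# major sixth) is A#; the 3rd of E minor ninth is G.
7 letter names make it a seventh; at 9 semitones (a whole step narrower than major) the quality is diminished.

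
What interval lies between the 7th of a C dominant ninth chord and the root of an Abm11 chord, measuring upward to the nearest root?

minor seventh

C dominant ninth has Bb as its 7th, and Abm11 has Ab as its root.
From Bb to Ab: 10 semitones over a seventh = minor.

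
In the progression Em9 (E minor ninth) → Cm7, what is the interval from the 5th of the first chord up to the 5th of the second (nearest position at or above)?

minor sixth

Em9 (E minor ninth) has B as its 5th, and Cm7 has G as its 5th.
6 letter names make it a sixth; at 8 semitones (a half step narrower than major) the quality is minor.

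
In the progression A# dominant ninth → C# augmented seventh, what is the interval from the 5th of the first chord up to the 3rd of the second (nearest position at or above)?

The 5th of A# dominant ninth is E#; the 3rd of C# augmented seventh is E#.
Counting 1 letters and 0 half steps from E# gives a perfect unison.

perfect unison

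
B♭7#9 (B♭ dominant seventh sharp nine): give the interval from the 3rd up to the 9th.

major seventh

The chord tones of B♭7#9 (B♭ dominant seventh sharp nine) are B♭–D–F–A♭–C♯.
So we need the interval from D up to C♯.
Counting 7 letters and 11 half steps from D gives a major seventh.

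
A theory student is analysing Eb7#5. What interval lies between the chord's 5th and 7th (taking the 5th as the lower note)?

diminished 3rd

The chord tones of Eb7#5 (Eb augmented seventh) are Eb, G, B, Db.
So we need the interval from B up to Db.
B up to Db is 2 semitones, a whole step narrower than a major third, so the interval is diminished.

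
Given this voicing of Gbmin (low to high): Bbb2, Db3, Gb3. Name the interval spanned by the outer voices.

The outer voices are Bbb2 and Gb3.
Counting 6 letters and 9 half steps from Bbb gives a major sixth.

major 6th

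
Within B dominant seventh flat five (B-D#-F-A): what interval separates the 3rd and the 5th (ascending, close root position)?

That puts D# below F.
From D# to F: 2 semitones over a third = diminished.

diminished third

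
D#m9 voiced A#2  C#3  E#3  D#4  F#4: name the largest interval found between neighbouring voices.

minor 7th

Adjacent intervals: A#2→C#3 = minor third; C#3→E#3 = major third; E#3→D#4 = minor seventh; D#4→F#4 = minor third.
The largest is E#3 to D#4, a minor seventh (10 semitones).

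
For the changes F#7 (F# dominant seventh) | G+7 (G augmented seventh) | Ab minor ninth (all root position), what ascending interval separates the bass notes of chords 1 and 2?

minor second

The roots are F# and G.
F# up to G is 1 semitone, a half step narrower than a major second, so the interval is minor.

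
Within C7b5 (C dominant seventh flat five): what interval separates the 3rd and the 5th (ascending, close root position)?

Spelling the chord: C E Gb Bb.
The 3rd is E and the 5th is Gb.
3 letter names make it a third; at 2 semitones (a whole step narrower than major) the quality is diminished.

diminished third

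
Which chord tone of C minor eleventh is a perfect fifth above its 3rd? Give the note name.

Bb

Spelling the chord: C-Eb-G-Bb-D-F.
The 3rd is Eb. A perfect fifth above Eb is Bb.
Bb is the chord's 7th.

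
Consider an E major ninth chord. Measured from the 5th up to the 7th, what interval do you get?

Emaj9: E, G#, B, D#, F#.
The 5th is B and the 7th is D#.
Counting 3 letters and 4 half steps from B gives a major third.

major third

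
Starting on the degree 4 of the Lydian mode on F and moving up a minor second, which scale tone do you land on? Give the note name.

C

The scale is F G A B C D E.
The degree 4 is B; a minor second above that is C — scale degree 5.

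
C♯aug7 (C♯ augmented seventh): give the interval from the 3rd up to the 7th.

diminished 5th

Spelling the chord: C♯-E♯-G𝄪-B.
The 3rd is E♯ and the 7th is B.
5 letter names make it a fifth; at 6 semitones (a half step narrower than perfect) the quality is diminished.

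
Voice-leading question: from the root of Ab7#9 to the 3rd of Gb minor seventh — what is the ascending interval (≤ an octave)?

minor 2nd

Ab7#9 has Ab as its root, and Gb minor seventh has Bbb as its 3rd.
2 letter names make it a second; at 1 semitone (a half step narrower than major) the quality is minor.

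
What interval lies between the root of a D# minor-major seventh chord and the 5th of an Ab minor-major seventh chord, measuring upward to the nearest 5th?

The root of D# minor-major seventh is D#; the 5th of Ab minor-major seventh is Eb.
2 letter names make it a second; at 0 semitones (a whole step narrower than major) the quality is diminished.

diminished second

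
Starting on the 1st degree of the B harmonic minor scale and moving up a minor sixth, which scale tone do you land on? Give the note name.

G

The scale is B C♯ D E F♯ G A♯.
The 1st degree is B; a minor sixth above that is G — scale degree 6.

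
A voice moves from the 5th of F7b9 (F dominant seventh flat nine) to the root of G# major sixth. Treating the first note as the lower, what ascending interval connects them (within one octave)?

F7b9 (F dominant seventh flat nine) has C as its 5th, and G# major sixth has G# as its root.
C up to G# is 8 semitones, a half step wider than a perfect fifth, so the interval is augmented.

augmented fifth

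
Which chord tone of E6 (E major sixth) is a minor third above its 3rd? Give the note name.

Spelling the chord: E–G#–B–C#.
The 3rd is G#. A minor third above G# is B.
B is the chord's 5th.

B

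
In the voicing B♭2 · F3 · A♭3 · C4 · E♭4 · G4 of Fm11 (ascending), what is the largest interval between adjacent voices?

Adjacent intervals: B♭2→F3 = perfect fifth; F3→A♭3 = minor third; A♭3→C4 = major third; C4→E♭4 = minor third; E♭4→G4 = major third.
The largest is B♭2 to F3, a perfect fifth (7 semitones).

perfect fifth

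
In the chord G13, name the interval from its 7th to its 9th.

G13: G-B-D-F-A-E.
7th = F; 9th = A.
Counting 3 letters and 4 half steps from F gives a major third.

major third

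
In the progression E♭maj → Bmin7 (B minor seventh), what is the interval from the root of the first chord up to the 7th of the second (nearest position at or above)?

augmented 4th

The root of E♭maj is E♭; the 7th of Bmin7 (B minor seventh) is A.
4 letter names make it a fourth; at 6 semitones (a half step wider than perfect) the quality is augmented.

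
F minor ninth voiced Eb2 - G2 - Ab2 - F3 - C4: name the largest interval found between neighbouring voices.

Adjacent intervals: Eb2→G2 = major third; G2→Ab2 = minor second; Ab2→F3 = major sixth; F3→C4 = perfect fifth.
The largest is Ab2 to F3, a major sixth (9 semitones).

major 6th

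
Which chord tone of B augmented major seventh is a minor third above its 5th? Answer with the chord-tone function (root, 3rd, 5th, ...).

B augmented major seventh is spelled B-D#-F##-A#.
The 5th is F##. A minor third above F## is A#.
A# is the chord's 7th.

7th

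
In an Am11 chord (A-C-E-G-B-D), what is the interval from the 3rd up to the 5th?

So we need the interval from C up to E.
From C to E is 4 semitones, exactly the major third.

major 3rd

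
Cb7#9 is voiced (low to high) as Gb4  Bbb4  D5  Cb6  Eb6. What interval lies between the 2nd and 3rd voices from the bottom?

Those voices are Bbb4 and D5.
Bbb up to D is 5 semitones, a half step wider than a major third, so the interval is augmented.

augmented 3rd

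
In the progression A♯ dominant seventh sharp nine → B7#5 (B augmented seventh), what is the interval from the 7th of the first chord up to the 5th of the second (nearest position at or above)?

A♯ dominant seventh sharp nine has G♯ as its 7th, and B7#5 (B augmented seventh) has F𝄪 as its 5th.
G♯ up to F𝄪 spans 7 letter names and 11 semitones — a major seventh.

major seventh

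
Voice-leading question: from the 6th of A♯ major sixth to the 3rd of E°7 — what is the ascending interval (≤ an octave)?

The 6th of A♯ major sixth is F𝄪; the 3rd of E°7 is G.
2 letter names make it a second; at 0 semitones (a whole step narrower than major) the quality is diminished.

diminished second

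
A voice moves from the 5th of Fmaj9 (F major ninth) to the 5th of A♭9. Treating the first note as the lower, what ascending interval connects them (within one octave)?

The 5th of Fmaj9 (F major ninth) is C; the 5th of A♭9 is E♭.
3 letter names make it a third; at 3 semitones (a half step narrower than major) the quality is minor.

minor third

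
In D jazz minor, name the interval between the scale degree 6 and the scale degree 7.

D melodic minor: D E F G A B C#.
The scale degree 6 is B and the scale degree 7 is C#.
Counting 2 letters and 2 half steps from B gives a major second.

M2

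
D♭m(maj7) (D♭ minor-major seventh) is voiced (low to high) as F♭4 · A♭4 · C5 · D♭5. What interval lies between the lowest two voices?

Those voices are F♭4 and A♭4.
Counting 3 letters and 4 half steps from F♭ gives a major third.

major 3rd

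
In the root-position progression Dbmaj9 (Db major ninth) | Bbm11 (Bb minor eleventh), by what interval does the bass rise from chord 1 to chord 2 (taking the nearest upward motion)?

The roots are Db and Bb.
From Db to Bb is 9 semitones, exactly the major sixth.

major sixth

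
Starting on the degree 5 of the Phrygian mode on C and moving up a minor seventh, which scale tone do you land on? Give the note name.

The scale is C Db Eb F G Ab Bb.
The degree 5 is G; a minor seventh above that is F — scale degree 4.

F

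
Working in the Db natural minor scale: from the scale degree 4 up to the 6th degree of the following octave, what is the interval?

minor 10th

The scale runs Db Eb Fb Gb Ab Bbb Cb.
So we need the interval from Gb up to Bbb.
From Gb to Bbb: 15 semitones over a tenth = minor.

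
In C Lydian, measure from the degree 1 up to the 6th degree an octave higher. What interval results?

The scale runs C D E F# G A B.
So we need the interval from C up to A.
C up to A spans 13 letter names and 21 semitones — a major thirteenth.

major 13th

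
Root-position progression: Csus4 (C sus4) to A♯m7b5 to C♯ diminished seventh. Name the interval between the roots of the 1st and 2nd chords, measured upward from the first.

augmented sixth

The roots are C and A♯.
From C to A♯: 10 semitones over a sixth = augmented.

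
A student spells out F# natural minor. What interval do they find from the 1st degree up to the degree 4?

P4

The scale runs F# G# A B C# D E.
So we need the interval from F# up to B.
Counting 4 letters and 5 half steps from F# gives a perfect fourth.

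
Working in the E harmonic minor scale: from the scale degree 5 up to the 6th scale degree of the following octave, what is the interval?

minor 9th

The scale runs E F# G A B C D#.
That puts B below C.
9 letter names make it a ninth; at 13 semitones (a half step narrower than major) the quality is minor.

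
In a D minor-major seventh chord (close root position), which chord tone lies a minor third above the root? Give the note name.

F

Spelling the chord: D, F, A, C♯.
The root is D. A minor third above D is F.
F is the chord's 3rd.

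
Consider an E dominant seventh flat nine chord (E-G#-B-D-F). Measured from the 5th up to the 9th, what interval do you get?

d5

The 5th is B and the 9th is F.
B up to F is 6 semitones, a half step narrower than a perfect fifth, so the interval is diminished.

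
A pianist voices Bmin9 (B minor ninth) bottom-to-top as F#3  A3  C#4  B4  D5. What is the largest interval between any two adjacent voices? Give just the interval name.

Adjacent intervals: F#3→A3 = minor third; A3→C#4 = major third; C#4→B4 = minor seventh; B4→D5 = minor third.
The largest is C#4 to B4, a minor seventh (10 semitones).

minor seventh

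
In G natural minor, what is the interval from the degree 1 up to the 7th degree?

G natural minor: G A B♭ C D E♭ F.
Degree 1 = G; 7th scale degree = F.
7 letter names make it a seventh; at 10 semitones (a half step narrower than major) the quality is minor.

m7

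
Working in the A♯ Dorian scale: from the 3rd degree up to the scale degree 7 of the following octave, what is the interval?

Spelling the A♯ Dorian scale: A♯ B♯ C♯ D♯ E♯ F𝄪 G♯.
3rd degree = C♯; scale degree 7 (up an octave) = G♯.
From C♯ to G♯ is 19 semitones, exactly the perfect twelfth.

perfect twelfth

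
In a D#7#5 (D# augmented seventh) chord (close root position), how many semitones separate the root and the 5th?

8

D#7#5: D#–F##–A##–C#.
D# to A## is an augmented fifth: 8 semitones.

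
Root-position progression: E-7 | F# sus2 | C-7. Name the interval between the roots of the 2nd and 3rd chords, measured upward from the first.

diminished 5th

The roots are F# and C.
5 letter names make it a fifth; at 6 semitones (a half step narrower than perfect) the quality is diminished.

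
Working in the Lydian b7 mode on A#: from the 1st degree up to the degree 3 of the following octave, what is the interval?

major 10th

Spelling the Lydian b7 mode on A#: A# B# C## D## E# F## G#.
So we need the interval from A# up to C##.
From A# to C## is 16 semitones, exactly the major tenth.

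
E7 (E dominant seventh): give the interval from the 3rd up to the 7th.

E7 (E dominant seventh) is spelled E G# B D.
The 3rd is G# and the 7th is D.
From G# to D: 6 semitones over a fifth = diminished.
That tritone between 3rd and 7th is what gives the dominant seventh its pull toward resolution.

diminished fifth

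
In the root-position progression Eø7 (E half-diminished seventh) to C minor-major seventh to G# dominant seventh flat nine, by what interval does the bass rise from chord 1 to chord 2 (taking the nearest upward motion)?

m6

The roots are E and C.
From E to C: 8 semitones over a sixth = minor.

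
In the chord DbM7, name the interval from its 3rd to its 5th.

The chord tones of Db major seventh are Db, F, Ab, C.
The 3rd is F and the 5th is Ab.
From F to Ab: 3 semitones over a third = minor.

minor third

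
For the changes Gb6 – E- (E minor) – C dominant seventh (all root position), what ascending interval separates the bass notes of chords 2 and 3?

minor sixth

The roots are E and C.
6 letter names make it a sixth; at 8 semitones (a half step narrower than major) the quality is minor.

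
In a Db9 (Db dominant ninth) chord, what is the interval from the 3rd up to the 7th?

Db9: Db–F–Ab–Cb–Eb.
The 3rd is F and the 7th is Cb.
From F to Cb: 6 semitones over a fifth = diminished.
That tritone between 3rd and 7th is what gives the dominant seventh its pull toward resolution.

diminished fifth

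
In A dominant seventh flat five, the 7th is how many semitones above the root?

A7b5 is spelled A-C#-Eb-G.
A to G is a minor seventh: 10 semitones.

10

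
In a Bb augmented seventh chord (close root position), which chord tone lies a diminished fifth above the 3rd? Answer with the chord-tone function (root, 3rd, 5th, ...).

7th

Spelling the chord: Bb D F# Ab.
The 3rd is D. A diminished fifth above D is Ab.
Ab is the chord's 7th.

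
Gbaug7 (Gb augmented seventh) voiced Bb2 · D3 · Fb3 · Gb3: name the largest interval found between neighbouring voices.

Adjacent intervals: Bb2→D3 = major third; D3→Fb3 = diminished third; Fb3→Gb3 = major second.
The largest is Bb2 to D3, a major third (4 semitones).

major third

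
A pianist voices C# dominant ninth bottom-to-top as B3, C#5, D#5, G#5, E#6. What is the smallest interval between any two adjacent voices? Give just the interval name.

major 2nd

Adjacent intervals: B3→C#5 = major ninth; C#5→D#5 = major second; D#5→G#5 = perfect fourth; G#5→E#6 = major sixth.
The smallest is C#5 to D#5, a major second (2 semitones).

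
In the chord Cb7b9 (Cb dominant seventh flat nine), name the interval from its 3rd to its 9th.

diminished seventh

Spelling the chord: Cb-Eb-Gb-Bbb-Dbb.
The 3rd is Eb and the 9th is Dbb.
Eb up to Dbb is 9 semitones, a whole step narrower than a major seventh, so the interval is diminished.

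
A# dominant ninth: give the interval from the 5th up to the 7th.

Spelling the chord: A#–C##–E#–G#–B#.
5th = E#; 7th = G#.
3 letter names make it a third; at 3 semitones (a half step narrower than major) the quality is minor.

m3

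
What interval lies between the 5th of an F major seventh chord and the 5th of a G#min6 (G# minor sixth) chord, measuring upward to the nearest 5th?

A2

F major seventh has C as its 5th, and G#min6 (G# minor sixth) has D# as its 5th.
From C to D#: 3 semitones over a second = augmented.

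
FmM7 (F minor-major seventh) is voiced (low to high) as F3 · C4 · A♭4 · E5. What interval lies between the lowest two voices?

perfect 5th

Those voices are F3 and C4.
F up to C spans 5 letter names and 7 semitones — a perfect fifth.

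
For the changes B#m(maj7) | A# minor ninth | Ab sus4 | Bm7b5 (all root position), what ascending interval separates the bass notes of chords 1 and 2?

The roots are B# and A#.
7 letter names make it a seventh; at 10 semitones (a half step narrower than major) the quality is minor.

minor seventh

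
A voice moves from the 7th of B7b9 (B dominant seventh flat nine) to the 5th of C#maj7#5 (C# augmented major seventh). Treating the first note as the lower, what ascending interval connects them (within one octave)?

B7b9 (B dominant seventh flat nine) has A as its 7th, and C#maj7#5 (C# augmented major seventh) has G## as its 5th.
From A to G##: 12 semitones over a seventh = augmented.

augmented 7th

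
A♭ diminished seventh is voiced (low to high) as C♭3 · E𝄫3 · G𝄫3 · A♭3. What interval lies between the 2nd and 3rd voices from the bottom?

minor 3rd

Those voices are E𝄫3 and G𝄫3.
From E𝄫 to G𝄫: 3 semitones over a third = minor.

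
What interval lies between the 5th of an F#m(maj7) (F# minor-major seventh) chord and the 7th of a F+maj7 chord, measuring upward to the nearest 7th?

The 5th of F#m(maj7) (F# minor-major seventh) is C#; the 7th of F+maj7 is E.
3 letter names make it a third; at 3 semitones (a half step narrower than major) the quality is minor.

minor 3rd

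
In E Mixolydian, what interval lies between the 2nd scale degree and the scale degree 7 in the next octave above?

E mixolydian: E F# G# A B C# D.
2nd scale degree = F#; 7th degree (up an octave) = D.
F# up to D is 20 semitones, a half step narrower than a major thirteenth, so the interval is minor.

minor 13th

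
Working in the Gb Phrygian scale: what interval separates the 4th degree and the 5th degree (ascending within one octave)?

Gb phrygian: Gb Abb Bbb Cb Db Ebb Fb.
4th degree = Cb; scale degree 5 = Db.
Cb up to Db spans 2 letter names and 2 semitones — a major second.

M2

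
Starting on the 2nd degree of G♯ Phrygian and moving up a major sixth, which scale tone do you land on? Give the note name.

The scale is G♯ A B C♯ D♯ E F♯.
The 2nd degree is A; a major sixth above that is F♯ — scale degree 7.

F#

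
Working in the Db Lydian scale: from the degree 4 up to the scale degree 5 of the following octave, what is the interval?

minor 9th

The scale runs Db Eb F G Ab Bb C.
So we need the interval from G up to Ab.
G up to Ab is 13 semitones, a half step narrower than a major ninth, so the interval is minor.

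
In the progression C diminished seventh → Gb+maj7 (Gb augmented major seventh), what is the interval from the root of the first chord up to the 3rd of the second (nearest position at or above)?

C diminished seventh has C as its root, and Gb+maj7 (Gb augmented major seventh) has Bb as its 3rd.
7 letter names make it a seventh; at 10 semitones (a half step narrower than major) the quality is minor.

m7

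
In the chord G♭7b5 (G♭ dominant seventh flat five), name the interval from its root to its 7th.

Spelling the chord: G♭–B♭–D𝄫–F♭.
So we need the interval from G♭ up to F♭.
From G♭ to F♭: 10 semitones over a seventh = minor.

minor seventh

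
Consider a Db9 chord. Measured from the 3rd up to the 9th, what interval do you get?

Db9 (Db dominant ninth): Db-F-Ab-Cb-Eb.
3rd = F; 9th = Eb.
7 letter names make it a seventh; at 10 semitones (a half step narrower than major) the quality is minor.

minor seventh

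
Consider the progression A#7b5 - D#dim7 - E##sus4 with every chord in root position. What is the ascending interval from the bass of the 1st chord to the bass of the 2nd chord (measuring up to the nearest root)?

The roots are A# and D#.
A# up to D# spans 4 letter names and 5 semitones — a perfect fourth.

perfect 4th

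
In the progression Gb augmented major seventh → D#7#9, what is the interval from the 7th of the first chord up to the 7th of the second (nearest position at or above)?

A5

The 7th of Gb augmented major seventh is F; the 7th of D#7#9 is C#.
5 letter names make it a fifth; at 8 semitones (a half step wider than perfect) the quality is augmented.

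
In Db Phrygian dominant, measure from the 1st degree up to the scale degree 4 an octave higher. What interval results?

The scale runs Db Ebb F Gb Ab Bbb Cb.
1st degree = Db; 4th degree (up an octave) = Gb.
Db up to Gb spans 11 letter names and 17 semitones — a perfect eleventh.

perfect 11th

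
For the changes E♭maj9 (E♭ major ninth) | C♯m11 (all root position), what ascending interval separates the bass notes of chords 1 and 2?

The roots are E♭ and C♯.
6 letter names make it a sixth; at 10 semitones (a half step wider than major) the quality is augmented.

augmented sixth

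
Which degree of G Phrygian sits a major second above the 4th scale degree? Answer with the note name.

The scale is G A♭ B♭ C D E♭ F.
The 4th scale degree is C; a major second above that is D — scale degree 5.

D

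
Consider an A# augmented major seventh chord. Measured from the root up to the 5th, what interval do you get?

The chord tones of A#+maj7 are A# C## E## G##.
So we need the interval from A# up to E##.
From A# to E##: 8 semitones over a fifth = augmented.

augmented 5th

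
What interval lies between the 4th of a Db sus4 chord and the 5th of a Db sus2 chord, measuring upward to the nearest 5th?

major 2nd

Db sus4 has Gb as its 4th, and Db sus2 has Ab as its 5th.
Counting 2 letters and 2 half steps from Gb gives a major second.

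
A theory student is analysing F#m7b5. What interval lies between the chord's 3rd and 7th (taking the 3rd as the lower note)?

Spelling the chord: F#–A–C–E.
3rd = A; 7th = E.
Counting 5 letters and 7 half steps from A gives a perfect fifth.

perfect fifth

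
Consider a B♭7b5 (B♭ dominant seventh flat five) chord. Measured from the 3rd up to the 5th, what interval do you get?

B♭7b5 is spelled B♭–D–F♭–A♭.
That puts D below F♭.
From D to F♭: 2 semitones over a third = diminished.

diminished 3rd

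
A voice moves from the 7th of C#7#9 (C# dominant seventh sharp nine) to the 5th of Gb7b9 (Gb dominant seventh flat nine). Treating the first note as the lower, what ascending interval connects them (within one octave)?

C#7#9 (C# dominant seventh sharp nine) has B as its 7th, and Gb7b9 (Gb dominant seventh flat nine) has Db as its 5th.
From B to Db: 2 semitones over a third = diminished.

diminished 3rd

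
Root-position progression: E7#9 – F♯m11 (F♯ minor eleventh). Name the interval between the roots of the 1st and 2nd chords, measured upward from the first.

major second

The roots are E and F♯.
From E to F♯ is 2 semitones, exactly the major second.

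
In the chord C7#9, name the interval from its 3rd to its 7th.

diminished fifth

The chord tones of C7#9 are C E G B♭ D♯.
The 3rd is E and the 7th is B♭.
E up to B♭ is 6 semitones, a half step narrower than a perfect fifth, so the interval is diminished.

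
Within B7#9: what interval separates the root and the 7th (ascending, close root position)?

Spelling the chord: B D♯ F♯ A C𝄪.
The root is B and the 7th is A.
7 letter names make it a seventh; at 10 semitones (a half step narrower than major) the quality is minor.

minor 7th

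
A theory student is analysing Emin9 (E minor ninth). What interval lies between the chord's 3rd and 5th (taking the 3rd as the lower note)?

The chord tones of Em9 (E minor ninth) are E, G, B, D, F♯.
That puts G below B.
G up to B spans 3 letter names and 4 semitones — a major third.

major third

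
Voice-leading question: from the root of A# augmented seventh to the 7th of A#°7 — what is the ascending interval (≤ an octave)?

diminished seventh

A# augmented seventh has A# as its root, and A#°7 has G as its 7th.
7 letter names make it a seventh; at 9 semitones (a whole step narrower than major) the quality is diminished.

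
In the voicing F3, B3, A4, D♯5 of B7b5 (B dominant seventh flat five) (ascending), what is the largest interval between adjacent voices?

minor 7th

Adjacent intervals: F3→B3 = augmented fourth; B3→A4 = minor seventh; A4→D♯5 = augmented fourth.
The largest is B3 to A4, a minor seventh (10 semitones).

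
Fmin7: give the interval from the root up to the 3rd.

minor third

Spelling the chord: F Ab C Eb.
Root = F; 3rd = Ab.
3 letter names make it a third; at 3 semitones (a half step narrower than major) the quality is minor.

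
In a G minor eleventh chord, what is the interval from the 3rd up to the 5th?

major third

Spelling the chord: G Bb D F A C.
That puts Bb below D.
Bb up to D spans 3 letter names and 4 semitones — a major third.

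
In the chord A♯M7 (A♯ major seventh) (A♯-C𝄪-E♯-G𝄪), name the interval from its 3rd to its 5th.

minor third

So we need the interval from C𝄪 up to E♯.
3 letter names make it a third; at 3 semitones (a half step narrower than major) the quality is minor.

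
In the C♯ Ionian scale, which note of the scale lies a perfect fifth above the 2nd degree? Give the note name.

The scale is C♯ D♯ E♯ F♯ G♯ A♯ B♯.
The 2nd degree is D♯; a perfect fifth above that is A♯ — scale degree 6.

A#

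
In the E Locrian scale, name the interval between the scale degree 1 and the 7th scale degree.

The scale runs E F G A B♭ C D.
That puts E below D.
7 letter names make it a seventh; at 10 semitones (a half step narrower than major) the quality is minor.

minor seventh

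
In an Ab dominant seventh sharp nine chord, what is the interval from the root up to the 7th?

Ab dominant seventh sharp nine is spelled Ab C Eb Gb B.
That puts Ab below Gb.
From Ab to Gb: 10 semitones over a seventh = minor.

minor seventh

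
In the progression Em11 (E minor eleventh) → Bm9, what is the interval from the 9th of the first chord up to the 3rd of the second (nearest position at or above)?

Em11 (E minor eleventh) has F# as its 9th, and Bm9 has D as its 3rd.
6 letter names make it a sixth; at 8 semitones (a half step narrower than major) the quality is minor.

minor sixth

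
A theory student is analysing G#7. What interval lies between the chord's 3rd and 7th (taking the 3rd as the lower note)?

diminished fifth

The chord tones of G#7 are G#-B#-D#-F#.
So we need the interval from B# up to F#.
B# up to F# is 6 semitones, a half step narrower than a perfect fifth, so the interval is diminished.
This 3–7 tritone is the characteristic tension at the heart of the dominant sound.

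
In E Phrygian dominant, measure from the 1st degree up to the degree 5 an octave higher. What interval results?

The scale runs E F G# A B C D.
The 1st degree is E and the 5th scale degree (up an octave) is B.
Counting 12 letters and 19 half steps from E gives a perfect twelfth.

P12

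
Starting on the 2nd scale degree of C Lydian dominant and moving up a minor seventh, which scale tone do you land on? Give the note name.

The scale is C D E F# G A Bb.
The 2nd scale degree is D; a minor seventh above that is C — scale degree 1.

C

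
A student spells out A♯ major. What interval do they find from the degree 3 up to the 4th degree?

minor second

A♯ major: A♯ B♯ C𝄪 D♯ E♯ F𝄪 G𝄪.
That puts C𝄪 below D♯.
2 letter names make it a second; at 1 semitone (a half step narrower than major) the quality is minor.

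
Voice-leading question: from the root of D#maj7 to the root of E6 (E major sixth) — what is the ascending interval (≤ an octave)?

D#maj7 has D# as its root, and E6 (E major sixth) has E as its root.
2 letter names make it a second; at 1 semitone (a half step narrower than major) the quality is minor.

minor second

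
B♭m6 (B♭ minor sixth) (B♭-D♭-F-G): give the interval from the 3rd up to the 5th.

That puts D♭ below F.
Counting 3 letters and 4 half steps from D♭ gives a major third.

major third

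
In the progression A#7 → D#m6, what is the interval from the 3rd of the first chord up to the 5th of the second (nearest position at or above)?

A#7 has C## as its 3rd, and D#m6 has A# as its 5th.
6 letter names make it a sixth; at 8 semitones (a half step narrower than major) the quality is minor.

minor sixth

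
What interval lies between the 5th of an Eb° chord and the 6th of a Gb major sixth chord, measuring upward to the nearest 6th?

The 5th of Eb° is Bbb; the 6th of Gb major sixth is Eb.
From Bbb to Eb: 6 semitones over a fourth = augmented.

augmented fourth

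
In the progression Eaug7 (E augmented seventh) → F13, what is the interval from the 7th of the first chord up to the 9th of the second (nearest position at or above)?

perfect 4th

The 7th of Eaug7 (E augmented seventh) is D; the 9th of F13 is G.
Counting 4 letters and 5 half steps from D gives a perfect fourth.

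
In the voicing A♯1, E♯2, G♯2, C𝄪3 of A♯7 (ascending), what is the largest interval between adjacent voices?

P5

Adjacent intervals: A♯1→E♯2 = perfect fifth; E♯2→G♯2 = minor third; G♯2→C𝄪3 = augmented fourth.
The largest is A♯1 to E♯2, a perfect fifth (7 semitones).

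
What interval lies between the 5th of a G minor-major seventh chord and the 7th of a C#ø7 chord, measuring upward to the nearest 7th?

G minor-major seventh has D as its 5th, and C#ø7 has B as its 7th.
From D to B is 9 semitones, exactly the major sixth.

major sixth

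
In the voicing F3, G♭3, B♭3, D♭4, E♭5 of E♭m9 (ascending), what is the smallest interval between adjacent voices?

Adjacent intervals: F3→G♭3 = minor second; G♭3→B♭3 = major third; B♭3→D♭4 = minor third; D♭4→E♭5 = major ninth.
The smallest is F3 to G♭3, a minor second (1 semitone).

minor 2nd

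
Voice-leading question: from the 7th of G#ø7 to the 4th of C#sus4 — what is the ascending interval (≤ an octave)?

G#ø7 has F# as its 7th, and C#sus4 has F# as its 4th.
F# up to F# spans 1 letter names and 0 semitones — a perfect unison.

P1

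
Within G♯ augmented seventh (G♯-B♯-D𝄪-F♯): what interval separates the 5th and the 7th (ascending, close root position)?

So we need the interval from D𝄪 up to F♯.
3 letter names make it a third; at 2 semitones (a whole step narrower than major) the quality is diminished.

diminished third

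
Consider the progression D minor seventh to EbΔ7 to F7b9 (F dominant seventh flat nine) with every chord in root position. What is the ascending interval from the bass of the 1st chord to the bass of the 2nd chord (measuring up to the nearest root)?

The roots are D and Eb.
D up to Eb is 1 semitone, a half step narrower than a major second, so the interval is minor.

minor 2nd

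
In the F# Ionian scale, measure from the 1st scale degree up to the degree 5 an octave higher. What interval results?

perfect twelfth

The scale runs F# G# A# B C# D# E#.
That puts F# below C#.
Counting 12 letters and 19 half steps from F# gives a perfect twelfth.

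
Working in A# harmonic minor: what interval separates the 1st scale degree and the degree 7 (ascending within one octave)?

major seventh

A# harmonic minor: A# B# C# D# E# F# G##.
The 1st scale degree is A# and the 7th scale degree is G##.
From A# to G## is 11 semitones, exactly the major seventh.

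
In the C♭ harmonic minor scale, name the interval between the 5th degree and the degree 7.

Spelling the C♭ harmonic minor scale: C♭ D♭ E𝄫 F♭ G♭ A𝄫 B♭.
The 5th degree is G♭ and the 7th degree is B♭.
From G♭ to B♭ is 4 semitones, exactly the major third.

M3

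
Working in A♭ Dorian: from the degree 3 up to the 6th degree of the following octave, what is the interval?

augmented 11th

A♭ dorian: A♭ B♭ C♭ D♭ E♭ F G♭.
The degree 3 is C♭ and the scale degree 6 (up an octave) is F.
C♭ up to F is 18 semitones, a half step wider than a perfect eleventh, so the interval is augmented.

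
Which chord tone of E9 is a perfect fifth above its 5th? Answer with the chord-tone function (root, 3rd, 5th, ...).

9th

The chord tones of E9 are E, G♯, B, D, F♯.
The 5th is B. A perfect fifth above B is F♯.
F♯ is the chord's 9th.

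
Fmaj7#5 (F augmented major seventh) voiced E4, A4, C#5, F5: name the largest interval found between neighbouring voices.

perfect fourth

Adjacent intervals: E4→A4 = perfect fourth; A4→C#5 = major third; C#5→F5 = diminished fourth.
The largest is E4 to A4, a perfect fourth (5 semitones).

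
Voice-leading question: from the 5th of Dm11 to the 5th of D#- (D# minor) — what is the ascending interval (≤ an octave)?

augmented unison

The 5th of Dm11 is A; the 5th of D#- (D# minor) is A#.
1 letter names make it a unison; at 1 semitone (a half step wider than perfect) the quality is augmented.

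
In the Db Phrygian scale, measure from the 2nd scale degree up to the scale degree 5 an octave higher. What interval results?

augmented 11th

The scale runs Db Ebb Fb Gb Ab Bbb Cb.
So we need the interval from Ebb up to Ab.
Ebb up to Ab is 18 semitones, a half step wider than a perfect eleventh, so the interval is augmented.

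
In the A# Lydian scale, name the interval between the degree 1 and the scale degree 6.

The scale runs A# B# C## D## E# F## G##.
That puts A# below F##.
A# up to F## spans 6 letter names and 9 semitones — a major sixth.

major sixth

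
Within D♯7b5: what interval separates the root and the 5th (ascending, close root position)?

D♯7b5 (D♯ dominant seventh flat five): D♯-F𝄪-A-C♯.
So we need the interval from D♯ up to A.
D♯ up to A is 6 semitones, a half step narrower than a perfect fifth, so the interval is diminished.

diminished 5th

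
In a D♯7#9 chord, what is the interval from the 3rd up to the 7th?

D♯7#9 is spelled D♯, F𝄪, A♯, C♯, E𝄪.
The 3rd is F𝄪 and the 7th is C♯.
From F𝄪 to C♯: 6 semitones over a fifth = diminished.
This 3–7 tritone is the characteristic tension at the heart of the dominant sound.

diminished fifth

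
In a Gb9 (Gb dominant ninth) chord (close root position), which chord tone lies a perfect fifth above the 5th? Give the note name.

Gb9: Gb Bb Db Fb Ab.
The 5th is Db. A perfect fifth above Db is Ab.
Ab is the chord's 9th.

Ab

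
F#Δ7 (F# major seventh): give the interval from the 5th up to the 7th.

The chord tones of F#M7 (F# major seventh) are F# A# C# E#.
5th = C#; 7th = E#.
From C# to E# is 4 semitones, exactly the major third.

major 3rd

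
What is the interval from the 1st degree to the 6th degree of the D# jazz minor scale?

major sixth

D# melodic minor: D# E# F# G# A# B# C##.
That puts D# below B#.
D# up to B# spans 6 letter names and 9 semitones — a major sixth.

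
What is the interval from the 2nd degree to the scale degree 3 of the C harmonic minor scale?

minor second

C harmonic minor: C D Eb F G Ab B.
The 2nd degree is D and the 3rd scale degree is Eb.
D up to Eb is 1 semitone, a half step narrower than a major second, so the interval is minor.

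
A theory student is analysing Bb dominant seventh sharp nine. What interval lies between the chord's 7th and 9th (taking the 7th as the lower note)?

augmented third

Bb7#9 (Bb dominant seventh sharp nine) is spelled Bb-D-F-Ab-C#.
So we need the interval from Ab up to C#.
3 letter names make it a third; at 5 semitones (a half step wider than major) the quality is augmented.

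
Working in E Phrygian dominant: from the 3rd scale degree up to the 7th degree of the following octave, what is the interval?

diminished 12th

E phrygian dominant: E F G# A B C D.
The 3rd scale degree is G# and the 7th scale degree (up an octave) is D.
From G# to D: 18 semitones over a twelfth = diminished.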